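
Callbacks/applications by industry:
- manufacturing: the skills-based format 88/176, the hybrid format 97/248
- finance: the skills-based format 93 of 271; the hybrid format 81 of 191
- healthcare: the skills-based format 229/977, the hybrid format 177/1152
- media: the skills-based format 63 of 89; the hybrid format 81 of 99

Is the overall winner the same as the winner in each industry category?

No

Manufacturing: the skills-based format 88/176 = 50.0%, the hybrid format 97/248 = 39.1% → the skills-based format
Finance: the skills-based format 93/271 = 34.3%, the hybrid format 81/191 = 42.4% → the hybrid format
Healthcare: the skills-based format 229/977 = 23.4%, the hybrid format 177/1152 = 15.4% → the skills-based format
Media: the skills-based format 63/89 = 70.8%, the hybrid format 81/99 = 81.8% → the hybrid format
Overall: the skills-based format 473/1513 = 31.3%, the hybrid format 436/1690 = 25.8% → the skills-based format
Neither sweeps: the skills-based format wins 2 of 4 groups, the hybrid format wins 2. The skills-based format wins overall but not every group — no Simpson reversal.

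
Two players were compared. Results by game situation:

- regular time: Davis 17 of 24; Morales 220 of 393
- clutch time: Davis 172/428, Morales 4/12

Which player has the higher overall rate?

Morales

Regular time: Davis 17/24 = 70.8%, Morales 220/393 = 56.0% → Davis
Clutch time: Davis 172/428 = 40.2%, Morales 4/12 = 33.3% → Davis
Overall: Davis 189/452 = 41.8%, Morales 224/405 = 55.3% → Morales
(Davis wins every game group but Morales wins overall — Davis's attempts skew toward the low-rate clutch time group.)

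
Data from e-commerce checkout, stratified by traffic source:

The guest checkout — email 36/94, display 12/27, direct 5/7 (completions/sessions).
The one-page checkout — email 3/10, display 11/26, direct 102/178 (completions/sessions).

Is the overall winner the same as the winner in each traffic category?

Email: the guest checkout 36/94 = 38.3%, the one-page checkout 3/10 = 30.0% → the guest checkout
Display: the guest checkout 12/27 = 44.4%, the one-page checkout 11/26 = 42.3% → the guest checkout
Direct: the guest checkout 5/7 = 71.4%, the one-page checkout 102/178 = 57.3% → the guest checkout
Overall: the guest checkout 53/128 = 41.4%, the one-page checkout 116/214 = 54.2% → the one-page checkout
The guest checkout wins each traffic group but the one-page checkout wins overall — the comparison reverses. The guest checkout's sessions skew toward email, which has a lower base rate.

No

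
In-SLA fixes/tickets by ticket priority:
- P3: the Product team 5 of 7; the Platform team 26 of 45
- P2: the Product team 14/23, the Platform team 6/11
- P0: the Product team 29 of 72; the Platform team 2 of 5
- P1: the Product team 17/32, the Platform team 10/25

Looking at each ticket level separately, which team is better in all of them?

the Product team

P3: the Product team 5/7 = 71.4%, the Platform team 26/45 = 57.8% → the Product team
P2: the Product team 14/23 = 60.9%, the Platform team 6/11 = 54.5% → the Product team
P0: the Product team 29/72 = 40.3%, the Platform team 2/5 = 40.0% → the Product team
P1: the Product team 17/32 = 53.1%, the Platform team 10/25 = 40.0% → the Product team
The Product team has the higher rate in all 4 groups.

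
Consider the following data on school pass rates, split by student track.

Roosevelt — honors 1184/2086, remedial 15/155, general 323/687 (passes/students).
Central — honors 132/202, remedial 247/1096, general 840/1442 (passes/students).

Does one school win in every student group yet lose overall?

Yes

Honors: Roosevelt 1184/2086 = 56.8%, Central 132/202 = 65.3% → Central
Remedial: Roosevelt 15/155 = 9.7%, Central 247/1096 = 22.5% → Central
General: Roosevelt 323/687 = 47.0%, Central 840/1442 = 58.3% → Central
Overall: Roosevelt 1522/2928 = 52.0%, Central 1219/2740 = 44.5% → Roosevelt
Central wins each student group but Roosevelt wins overall — the comparison reverses. Central's students skew toward remedial, which has a lower base rate.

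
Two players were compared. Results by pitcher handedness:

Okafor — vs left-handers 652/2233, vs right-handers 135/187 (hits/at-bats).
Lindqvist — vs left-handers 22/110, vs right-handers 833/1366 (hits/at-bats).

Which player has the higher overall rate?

Lindqvist

Vs left-handers: Okafor 652/2233 = 29.2%, Lindqvist 22/110 = 20.0% → Okafor
Vs right-handers: Okafor 135/187 = 72.2%, Lindqvist 833/1366 = 61.0% → Okafor
Overall: Okafor 787/2420 = 32.5%, Lindqvist 855/1476 = 57.9% → Lindqvist
(Okafor wins every pitcher group but Lindqvist wins overall — Okafor's at-bats skew toward the low-rate vs left-handers group.)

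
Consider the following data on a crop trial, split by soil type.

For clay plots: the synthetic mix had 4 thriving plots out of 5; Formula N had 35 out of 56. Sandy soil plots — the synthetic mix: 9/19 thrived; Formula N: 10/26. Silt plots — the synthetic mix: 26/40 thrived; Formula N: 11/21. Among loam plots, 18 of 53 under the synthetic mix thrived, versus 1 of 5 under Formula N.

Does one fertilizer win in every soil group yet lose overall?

Clay: the synthetic mix 4/5 = 80.0%, Formula N 35/56 = 62.5% → the synthetic mix
Sandy soil: the synthetic mix 9/19 = 47.4%, Formula N 10/26 = 38.5% → the synthetic mix
Silt: the synthetic mix 26/40 = 65.0%, Formula N 11/21 = 52.4% → the synthetic mix
Loam: the synthetic mix 18/53 = 34.0%, Formula N 1/5 = 20.0% → the synthetic mix
Overall: the synthetic mix 57/117 = 48.7%, Formula N 57/108 = 52.8% → Formula N
The synthetic mix wins each soil group but Formula N wins overall — the comparison reverses. The synthetic mix's plots skew toward loam, which has a lower base rate.

Yes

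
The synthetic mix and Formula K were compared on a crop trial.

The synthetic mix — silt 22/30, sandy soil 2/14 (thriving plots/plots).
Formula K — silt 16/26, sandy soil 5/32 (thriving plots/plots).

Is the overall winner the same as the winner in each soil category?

No

Silt: the synthetic mix 22/30 = 73.3%, Formula K 16/26 = 61.5% → the synthetic mix
Sandy soil: the synthetic mix 2/14 = 14.3%, Formula K 5/32 = 15.6% → Formula K
Overall: the synthetic mix 24/44 = 54.5%, Formula K 21/58 = 36.2% → the synthetic mix
Neither sweeps: the synthetic mix wins 1 of 2 groups, Formula K wins 1. The synthetic mix wins overall but not every group — no Simpson reversal.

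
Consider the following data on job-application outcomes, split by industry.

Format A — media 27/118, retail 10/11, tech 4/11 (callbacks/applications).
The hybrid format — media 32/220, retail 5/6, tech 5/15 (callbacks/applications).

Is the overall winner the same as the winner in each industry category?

Media: Format A 27/118 = 22.9%, the hybrid format 32/220 = 14.5% → Format A
Retail: Format A 10/11 = 90.9%, the hybrid format 5/6 = 83.3% → Format A
Tech: Format A 4/11 = 36.4%, the hybrid format 5/15 = 33.3% → Format A
Overall: Format A 41/140 = 29.3%, the hybrid format 42/241 = 17.4% → Format A
Format A wins overall and in every industry group — no reversal.

Yes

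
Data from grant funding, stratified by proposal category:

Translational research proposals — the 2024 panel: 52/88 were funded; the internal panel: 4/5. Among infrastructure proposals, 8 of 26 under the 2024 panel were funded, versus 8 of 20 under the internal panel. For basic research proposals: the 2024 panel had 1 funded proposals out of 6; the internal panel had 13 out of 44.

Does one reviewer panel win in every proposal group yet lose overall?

Translational research: the 2024 panel 52/88 = 59.1%, the internal panel 4/5 = 80.0% → the internal panel
Infrastructure: the 2024 panel 8/26 = 30.8%, the internal panel 8/20 = 40.0% → the internal panel
Basic research: the 2024 panel 1/6 = 16.7%, the internal panel 13/44 = 29.5% → the internal panel
Overall: the 2024 panel 61/120 = 50.8%, the internal panel 25/69 = 36.2% → the 2024 panel
The internal panel wins each proposal group but the 2024 panel wins overall — the comparison reverses. The internal panel's proposals skew toward basic research, which has a lower base rate.

Yes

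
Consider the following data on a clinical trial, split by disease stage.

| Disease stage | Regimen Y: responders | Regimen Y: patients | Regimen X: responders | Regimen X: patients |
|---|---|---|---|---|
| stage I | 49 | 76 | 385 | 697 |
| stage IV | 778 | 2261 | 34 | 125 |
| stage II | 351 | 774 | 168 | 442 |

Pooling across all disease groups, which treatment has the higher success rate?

Regimen X

Stage I: Regimen Y 49/76 = 64.5%, Regimen X 385/697 = 55.2% → Regimen Y
Stage IV: Regimen Y 778/2261 = 34.4%, Regimen X 34/125 = 27.2% → Regimen Y
Stage II: Regimen Y 351/774 = 45.3%, Regimen X 168/442 = 38.0% → Regimen Y
Overall: Regimen Y 1178/3111 = 37.9%, Regimen X 587/1264 = 46.4% → Regimen X
(Regimen Y wins every disease group but Regimen X wins overall — Regimen Y's patients skew toward the low-rate stage IV group.)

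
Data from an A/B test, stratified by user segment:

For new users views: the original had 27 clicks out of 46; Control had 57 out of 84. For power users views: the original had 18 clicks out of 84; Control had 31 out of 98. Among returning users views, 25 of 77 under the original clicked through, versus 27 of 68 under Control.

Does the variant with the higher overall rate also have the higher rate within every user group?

New users: the original 27/46 = 58.7%, Control 57/84 = 67.9% → Control
Power users: the original 18/84 = 21.4%, Control 31/98 = 31.6% → Control
Returning users: the original 25/77 = 32.5%, Control 27/68 = 39.7% → Control
Overall: the original 70/207 = 33.8%, Control 115/250 = 46.0% → Control
Control wins overall and in every user group — no reversal.

Yes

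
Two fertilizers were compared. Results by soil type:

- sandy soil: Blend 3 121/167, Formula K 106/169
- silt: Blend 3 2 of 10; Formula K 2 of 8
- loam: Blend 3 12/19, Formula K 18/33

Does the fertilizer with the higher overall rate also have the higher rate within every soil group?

Sandy soil: Blend 3 121/167 = 72.5%, Formula K 106/169 = 62.7% → Blend 3
Silt: Blend 3 2/10 = 20.0%, Formula K 2/8 = 25.0% → Formula K
Loam: Blend 3 12/19 = 63.2%, Formula K 18/33 = 54.5% → Blend 3
Overall: Blend 3 135/196 = 68.9%, Formula K 126/210 = 60.0% → Blend 3
Neither sweeps: Blend 3 wins 2 of 3 groups, Formula K wins 1. Blend 3 wins overall but not every group — no Simpson reversal.

No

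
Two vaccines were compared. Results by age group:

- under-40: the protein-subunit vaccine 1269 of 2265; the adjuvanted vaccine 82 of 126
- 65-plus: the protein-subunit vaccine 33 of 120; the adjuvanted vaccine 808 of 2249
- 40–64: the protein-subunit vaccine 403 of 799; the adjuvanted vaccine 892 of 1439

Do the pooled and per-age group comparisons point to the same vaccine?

Under-40: the protein-subunit vaccine 1269/2265 = 56.0%, the adjuvanted vaccine 82/126 = 65.1% → the adjuvanted vaccine
65-plus: the protein-subunit vaccine 33/120 = 27.5%, the adjuvanted vaccine 808/2249 = 35.9% → the adjuvanted vaccine
40–64: the protein-subunit vaccine 403/799 = 50.4%, the adjuvanted vaccine 892/1439 = 62.0% → the adjuvanted vaccine
Overall: the protein-subunit vaccine 1705/3184 = 53.5%, the adjuvanted vaccine 1782/3814 = 46.7% → the protein-subunit vaccine
The adjuvanted vaccine wins each age group but the protein-subunit vaccine wins overall — the comparison reverses. The adjuvanted vaccine's recipients skew toward 65-plus, which has a lower base rate.

No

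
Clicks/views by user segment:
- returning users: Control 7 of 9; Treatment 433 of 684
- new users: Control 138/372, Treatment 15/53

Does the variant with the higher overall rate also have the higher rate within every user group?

No

Returning users: Control 7/9 = 77.8%, Treatment 433/684 = 63.3% → Control
New users: Control 138/372 = 37.1%, Treatment 15/53 = 28.3% → Control
Overall: Control 145/381 = 38.1%, Treatment 448/737 = 60.8% → Treatment
Control wins each user group but Treatment wins overall — the comparison reverses. Control's views skew toward new users, which has a lower base rate.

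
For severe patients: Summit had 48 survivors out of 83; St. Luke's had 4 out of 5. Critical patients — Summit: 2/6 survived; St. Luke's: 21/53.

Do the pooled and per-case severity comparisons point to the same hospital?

Severe: Summit 48/83 = 57.8%, St. Luke's 4/5 = 80.0% → St. Luke's
Critical: Summit 2/6 = 33.3%, St. Luke's 21/53 = 39.6% → St. Luke's
Overall: Summit 50/89 = 56.2%, St. Luke's 25/58 = 43.1% → Summit
St. Luke's wins each case group but Summit wins overall — the comparison reverses. St. Luke's's patients skew toward critical, which has a lower base rate.

No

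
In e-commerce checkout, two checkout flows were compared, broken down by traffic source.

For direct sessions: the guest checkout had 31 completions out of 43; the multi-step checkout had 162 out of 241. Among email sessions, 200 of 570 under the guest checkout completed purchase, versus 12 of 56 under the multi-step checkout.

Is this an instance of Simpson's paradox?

Yes

Direct: the guest checkout 31/43 = 72.1%, the multi-step checkout 162/241 = 67.2% → the guest checkout
Email: the guest checkout 200/570 = 35.1%, the multi-step checkout 12/56 = 21.4% → the guest checkout
Overall: the guest checkout 231/613 = 37.7%, the multi-step checkout 174/297 = 58.6% → the multi-step checkout
The guest checkout wins each traffic group but the multi-step checkout wins overall — the comparison reverses. The guest checkout's sessions skew toward email, which has a lower base rate.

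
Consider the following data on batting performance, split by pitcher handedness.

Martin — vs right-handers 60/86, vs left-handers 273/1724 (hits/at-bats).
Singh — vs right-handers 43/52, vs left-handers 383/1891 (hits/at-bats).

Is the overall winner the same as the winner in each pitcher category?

Vs right-handers: Martin 60/86 = 69.8%, Singh 43/52 = 82.7% → Singh
Vs left-handers: Martin 273/1724 = 15.8%, Singh 383/1891 = 20.3% → Singh
Overall: Martin 333/1810 = 18.4%, Singh 426/1943 = 21.9% → Singh
Singh wins overall and in every pitcher group — no reversal.

Yes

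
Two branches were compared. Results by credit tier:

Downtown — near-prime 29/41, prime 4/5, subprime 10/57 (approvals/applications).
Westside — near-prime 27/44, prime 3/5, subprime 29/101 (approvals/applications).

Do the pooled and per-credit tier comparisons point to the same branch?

No

Near-prime: Downtown 29/41 = 70.7%, Westside 27/44 = 61.4% → Downtown
Prime: Downtown 4/5 = 80.0%, Westside 3/5 = 60.0% → Downtown
Subprime: Downtown 10/57 = 17.5%, Westside 29/101 = 28.7% → Westside
Overall: Downtown 43/103 = 41.7%, Westside 59/150 = 39.3% → Downtown
Neither sweeps: Downtown wins 2 of 3 groups, Westside wins 1. Downtown wins overall but not every group — no Simpson reversal.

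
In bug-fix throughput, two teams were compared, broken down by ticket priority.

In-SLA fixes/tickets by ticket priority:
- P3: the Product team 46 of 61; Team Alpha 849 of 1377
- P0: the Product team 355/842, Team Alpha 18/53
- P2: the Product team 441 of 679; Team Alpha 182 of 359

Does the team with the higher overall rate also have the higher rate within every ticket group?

P3: the Product team 46/61 = 75.4%, Team Alpha 849/1377 = 61.7% → the Product team
P0: the Product team 355/842 = 42.2%, Team Alpha 18/53 = 34.0% → the Product team
P2: the Product team 441/679 = 64.9%, Team Alpha 182/359 = 50.7% → the Product team
Overall: the Product team 842/1582 = 53.2%, Team Alpha 1049/1789 = 58.6% → Team Alpha
The Product team wins each ticket group but Team Alpha wins overall — the comparison reverses. The Product team's tickets skew toward P0, which has a lower base rate.

No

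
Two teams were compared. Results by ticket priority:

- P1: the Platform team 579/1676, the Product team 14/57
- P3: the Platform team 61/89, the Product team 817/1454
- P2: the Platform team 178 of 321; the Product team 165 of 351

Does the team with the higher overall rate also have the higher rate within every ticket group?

No

P1: the Platform team 579/1676 = 34.5%, the Product team 14/57 = 24.6% → the Platform team
P3: the Platform team 61/89 = 68.5%, the Product team 817/1454 = 56.2% → the Platform team
P2: the Platform team 178/321 = 55.5%, the Product team 165/351 = 47.0% → the Platform team
Overall: the Platform team 818/2086 = 39.2%, the Product team 996/1862 = 53.5% → the Product team
The Platform team wins each ticket group but the Product team wins overall — the comparison reverses. The Platform team's tickets skew toward P1, which has a lower base rate.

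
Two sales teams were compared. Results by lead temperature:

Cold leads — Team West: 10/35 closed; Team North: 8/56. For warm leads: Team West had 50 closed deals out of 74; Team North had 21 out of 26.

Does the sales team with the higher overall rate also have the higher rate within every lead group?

No

Cold: Team West 10/35 = 28.6%, Team North 8/56 = 14.3% → Team West
Warm: Team West 50/74 = 67.6%, Team North 21/26 = 80.8% → Team North
Overall: Team West 60/109 = 55.0%, Team North 29/82 = 35.4% → Team West
Neither sweeps: Team West wins 1 of 2 groups, Team North wins 1. Team West wins overall but not every group — no Simpson reversal.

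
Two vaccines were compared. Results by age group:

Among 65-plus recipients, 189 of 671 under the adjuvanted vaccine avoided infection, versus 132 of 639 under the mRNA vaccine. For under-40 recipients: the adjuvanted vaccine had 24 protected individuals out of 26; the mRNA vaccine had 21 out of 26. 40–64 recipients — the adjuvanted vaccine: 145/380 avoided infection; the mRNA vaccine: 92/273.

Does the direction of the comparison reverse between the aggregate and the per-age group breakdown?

65-plus: the adjuvanted vaccine 189/671 = 28.2%, the mRNA vaccine 132/639 = 20.7% → the adjuvanted vaccine
Under-40: the adjuvanted vaccine 24/26 = 92.3%, the mRNA vaccine 21/26 = 80.8% → the adjuvanted vaccine
40–64: the adjuvanted vaccine 145/380 = 38.2%, the mRNA vaccine 92/273 = 33.7% → the adjuvanted vaccine
Overall: the adjuvanted vaccine 358/1077 = 33.2%, the mRNA vaccine 245/938 = 26.1% → the adjuvanted vaccine
The adjuvanted vaccine wins overall and in every age group — no reversal.

No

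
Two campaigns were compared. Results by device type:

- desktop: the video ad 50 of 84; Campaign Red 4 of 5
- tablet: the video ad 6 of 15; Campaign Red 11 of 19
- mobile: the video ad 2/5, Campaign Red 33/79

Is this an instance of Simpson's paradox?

Desktop: the video ad 50/84 = 59.5%, Campaign Red 4/5 = 80.0% → Campaign Red
Tablet: the video ad 6/15 = 40.0%, Campaign Red 11/19 = 57.9% → Campaign Red
Mobile: the video ad 2/5 = 40.0%, Campaign Red 33/79 = 41.8% → Campaign Red
Overall: the video ad 58/104 = 55.8%, Campaign Red 48/103 = 46.6% → the video ad
Campaign Red wins each device group but the video ad wins overall — the comparison reverses. Campaign Red's impressions skew toward mobile, which has a lower base rate.

Yes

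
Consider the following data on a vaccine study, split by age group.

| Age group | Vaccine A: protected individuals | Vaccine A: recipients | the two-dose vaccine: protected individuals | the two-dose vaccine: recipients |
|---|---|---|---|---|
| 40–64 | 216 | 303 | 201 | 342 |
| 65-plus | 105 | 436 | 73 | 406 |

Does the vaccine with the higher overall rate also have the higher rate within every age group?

40–64: Vaccine A 216/303 = 71.3%, the two-dose vaccine 201/342 = 58.8% → Vaccine A
65-plus: Vaccine A 105/436 = 24.1%, the two-dose vaccine 73/406 = 18.0% → Vaccine A
Overall: Vaccine A 321/739 = 43.4%, the two-dose vaccine 274/748 = 36.6% → Vaccine A
Vaccine A wins overall and in every age group — no reversal.

Yes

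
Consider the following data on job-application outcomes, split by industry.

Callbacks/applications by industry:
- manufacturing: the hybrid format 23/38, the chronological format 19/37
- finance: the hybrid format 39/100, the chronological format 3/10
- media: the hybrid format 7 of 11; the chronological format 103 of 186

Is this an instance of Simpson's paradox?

Manufacturing: the hybrid format 23/38 = 60.5%, the chronological format 19/37 = 51.4% → the hybrid format
Finance: the hybrid format 39/100 = 39.0%, the chronological format 3/10 = 30.0% → the hybrid format
Media: the hybrid format 7/11 = 63.6%, the chronological format 103/186 = 55.4% → the hybrid format
Overall: the hybrid format 69/149 = 46.3%, the chronological format 125/233 = 53.6% → the chronological format
The hybrid format wins each industry group but the chronological format wins overall — the comparison reverses. The hybrid format's applications skew toward finance, which has a lower base rate.

Yes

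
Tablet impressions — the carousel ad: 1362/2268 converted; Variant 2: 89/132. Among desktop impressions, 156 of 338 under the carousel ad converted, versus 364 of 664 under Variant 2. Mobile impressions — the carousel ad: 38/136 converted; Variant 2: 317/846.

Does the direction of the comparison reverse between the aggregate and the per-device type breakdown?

Yes

Tablet: the carousel ad 1362/2268 = 60.1%, Variant 2 89/132 = 67.4% → Variant 2
Desktop: the carousel ad 156/338 = 46.2%, Variant 2 364/664 = 54.8% → Variant 2
Mobile: the carousel ad 38/136 = 27.9%, Variant 2 317/846 = 37.5% → Variant 2
Overall: the carousel ad 1556/2742 = 56.7%, Variant 2 770/1642 = 46.9% → the carousel ad
Variant 2 wins each device group but the carousel ad wins overall — the comparison reverses. Variant 2's impressions skew toward mobile, which has a lower base rate.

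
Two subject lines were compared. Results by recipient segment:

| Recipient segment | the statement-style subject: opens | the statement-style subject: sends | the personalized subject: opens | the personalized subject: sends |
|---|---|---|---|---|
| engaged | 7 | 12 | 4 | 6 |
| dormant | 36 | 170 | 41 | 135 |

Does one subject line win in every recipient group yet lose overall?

Engaged: the statement-style subject 7/12 = 58.3%, the personalized subject 4/6 = 66.7% → the personalized subject
Dormant: the statement-style subject 36/170 = 21.2%, the personalized subject 41/135 = 30.4% → the personalized subject
Overall: the statement-style subject 43/182 = 23.6%, the personalized subject 45/141 = 31.9% → the personalized subject
The personalized subject wins overall and in every recipient group — no reversal.

No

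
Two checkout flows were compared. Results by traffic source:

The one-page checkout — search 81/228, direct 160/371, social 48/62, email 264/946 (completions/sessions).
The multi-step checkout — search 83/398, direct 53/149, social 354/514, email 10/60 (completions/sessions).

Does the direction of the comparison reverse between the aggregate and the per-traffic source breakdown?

Search: the one-page checkout 81/228 = 35.5%, the multi-step checkout 83/398 = 20.9% → the one-page checkout
Direct: the one-page checkout 160/371 = 43.1%, the multi-step checkout 53/149 = 35.6% → the one-page checkout
Social: the one-page checkout 48/62 = 77.4%, the multi-step checkout 354/514 = 68.9% → the one-page checkout
Email: the one-page checkout 264/946 = 27.9%, the multi-step checkout 10/60 = 16.7% → the one-page checkout
Overall: the one-page checkout 553/1607 = 34.4%, the multi-step checkout 500/1121 = 44.6% → the multi-step checkout
The one-page checkout wins each traffic group but the multi-step checkout wins overall — the comparison reverses. The one-page checkout's sessions skew toward email, which has a lower base rate.

Yes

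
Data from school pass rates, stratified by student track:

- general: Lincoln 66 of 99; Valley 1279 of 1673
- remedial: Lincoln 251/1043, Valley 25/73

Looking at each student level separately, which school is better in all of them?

Valley

General: Lincoln 66/99 = 66.7%, Valley 1279/1673 = 76.4% → Valley
Remedial: Lincoln 251/1043 = 24.1%, Valley 25/73 = 34.2% → Valley
Valley has the higher rate in both groups.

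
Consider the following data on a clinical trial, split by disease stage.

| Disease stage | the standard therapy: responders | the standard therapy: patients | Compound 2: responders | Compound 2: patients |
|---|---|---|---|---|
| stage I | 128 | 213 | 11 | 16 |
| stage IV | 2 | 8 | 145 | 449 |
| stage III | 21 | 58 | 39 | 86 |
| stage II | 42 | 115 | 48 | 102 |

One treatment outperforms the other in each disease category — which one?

Compound 2

Stage I: the standard therapy 128/213 = 60.1%, Compound 2 11/16 = 68.8% → Compound 2
Stage IV: the standard therapy 2/8 = 25.0%, Compound 2 145/449 = 32.3% → Compound 2
Stage III: the standard therapy 21/58 = 36.2%, Compound 2 39/86 = 45.3% → Compound 2
Stage II: the standard therapy 42/115 = 36.5%, Compound 2 48/102 = 47.1% → Compound 2
Compound 2 has the higher rate in all 4 groups.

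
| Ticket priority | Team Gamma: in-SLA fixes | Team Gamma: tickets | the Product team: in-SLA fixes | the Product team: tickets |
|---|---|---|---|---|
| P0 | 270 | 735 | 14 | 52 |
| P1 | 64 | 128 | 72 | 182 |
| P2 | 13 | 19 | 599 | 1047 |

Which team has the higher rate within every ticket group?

Team Gamma

P0: Team Gamma 270/735 = 36.7%, the Product team 14/52 = 26.9% → Team Gamma
P1: Team Gamma 64/128 = 50.0%, the Product team 72/182 = 39.6% → Team Gamma
P2: Team Gamma 13/19 = 68.4%, the Product team 599/1047 = 57.2% → Team Gamma
Team Gamma has the higher rate in all 3 groups.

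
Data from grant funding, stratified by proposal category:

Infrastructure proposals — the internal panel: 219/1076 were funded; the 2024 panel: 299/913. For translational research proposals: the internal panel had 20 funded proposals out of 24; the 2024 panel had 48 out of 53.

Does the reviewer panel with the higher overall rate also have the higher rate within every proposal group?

Yes

Infrastructure: the internal panel 219/1076 = 20.4%, the 2024 panel 299/913 = 32.7% → the 2024 panel
Translational research: the internal panel 20/24 = 83.3%, the 2024 panel 48/53 = 90.6% → the 2024 panel
Overall: the internal panel 239/1100 = 21.7%, the 2024 panel 347/966 = 35.9% → the 2024 panel
The 2024 panel wins overall and in every proposal group — no reversal.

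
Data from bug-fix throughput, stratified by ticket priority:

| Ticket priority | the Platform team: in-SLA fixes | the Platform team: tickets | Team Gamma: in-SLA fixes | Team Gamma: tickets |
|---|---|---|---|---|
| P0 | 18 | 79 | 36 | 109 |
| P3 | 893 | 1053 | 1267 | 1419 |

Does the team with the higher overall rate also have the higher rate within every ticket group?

Yes

P0: the Platform team 18/79 = 22.8%, Team Gamma 36/109 = 33.0% → Team Gamma
P3: the Platform team 893/1053 = 84.8%, Team Gamma 1267/1419 = 89.3% → Team Gamma
Overall: the Platform team 911/1132 = 80.5%, Team Gamma 1303/1528 = 85.3% → Team Gamma
Team Gamma wins overall and in every ticket group — no reversal.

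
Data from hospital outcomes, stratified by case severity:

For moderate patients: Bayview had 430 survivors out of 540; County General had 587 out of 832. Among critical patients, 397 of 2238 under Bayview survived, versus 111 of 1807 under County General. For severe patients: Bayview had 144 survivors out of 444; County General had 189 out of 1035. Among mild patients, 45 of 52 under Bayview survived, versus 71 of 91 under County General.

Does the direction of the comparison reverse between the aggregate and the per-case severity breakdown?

No

Moderate: Bayview 430/540 = 79.6%, County General 587/832 = 70.6% → Bayview
Critical: Bayview 397/2238 = 17.7%, County General 111/1807 = 6.1% → Bayview
Severe: Bayview 144/444 = 32.4%, County General 189/1035 = 18.3% → Bayview
Mild: Bayview 45/52 = 86.5%, County General 71/91 = 78.0% → Bayview
Overall: Bayview 1016/3274 = 31.0%, County General 958/3765 = 25.4% → Bayview
Bayview wins overall and in every case group — no reversal.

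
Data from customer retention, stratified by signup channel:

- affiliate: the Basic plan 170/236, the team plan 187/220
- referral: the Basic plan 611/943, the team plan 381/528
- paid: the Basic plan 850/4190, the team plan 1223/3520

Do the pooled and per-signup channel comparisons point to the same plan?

Affiliate: the Basic plan 170/236 = 72.0%, the team plan 187/220 = 85.0% → the team plan
Referral: the Basic plan 611/943 = 64.8%, the team plan 381/528 = 72.2% → the team plan
Paid: the Basic plan 850/4190 = 20.3%, the team plan 1223/3520 = 34.7% → the team plan
Overall: the Basic plan 1631/5369 = 30.4%, the team plan 1791/4268 = 42.0% → the team plan
The team plan wins overall and in every signup group — no reversal.

Yes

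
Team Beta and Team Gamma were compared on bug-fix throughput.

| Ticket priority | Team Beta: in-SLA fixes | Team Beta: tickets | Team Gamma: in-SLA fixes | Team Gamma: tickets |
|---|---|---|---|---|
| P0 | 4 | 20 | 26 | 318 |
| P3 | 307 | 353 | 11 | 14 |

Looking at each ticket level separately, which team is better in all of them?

Team Beta

P0: Team Beta 4/20 = 20.0%, Team Gamma 26/318 = 8.2% → Team Beta
P3: Team Beta 307/353 = 87.0%, Team Gamma 11/14 = 78.6% → Team Beta
Team Beta has the higher rate in both groups.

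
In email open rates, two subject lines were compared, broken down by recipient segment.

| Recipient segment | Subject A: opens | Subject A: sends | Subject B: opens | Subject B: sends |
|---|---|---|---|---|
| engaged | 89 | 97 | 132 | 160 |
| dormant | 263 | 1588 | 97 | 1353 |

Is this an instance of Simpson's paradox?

No

Engaged: Subject A 89/97 = 91.8%, Subject B 132/160 = 82.5% → Subject A
Dormant: Subject A 263/1588 = 16.6%, Subject B 97/1353 = 7.2% → Subject A
Overall: Subject A 352/1685 = 20.9%, Subject B 229/1513 = 15.1% → Subject A
Subject A wins overall and in every recipient group — no reversal.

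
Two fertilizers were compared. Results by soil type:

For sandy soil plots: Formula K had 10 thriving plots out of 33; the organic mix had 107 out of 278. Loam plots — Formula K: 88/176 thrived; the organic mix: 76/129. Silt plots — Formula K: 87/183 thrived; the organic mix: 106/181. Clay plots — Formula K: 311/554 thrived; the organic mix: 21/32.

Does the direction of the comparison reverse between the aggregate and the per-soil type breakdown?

Yes

Sandy soil: Formula K 10/33 = 30.3%, the organic mix 107/278 = 38.5% → the organic mix
Loam: Formula K 88/176 = 50.0%, the organic mix 76/129 = 58.9% → the organic mix
Silt: Formula K 87/183 = 47.5%, the organic mix 106/181 = 58.6% → the organic mix
Clay: Formula K 311/554 = 56.1%, the organic mix 21/32 = 65.6% → the organic mix
Overall: Formula K 496/946 = 52.4%, the organic mix 310/620 = 50.0% → Formula K
The organic mix wins each soil group but Formula K wins overall — the comparison reverses. The organic mix's plots skew toward sandy soil, which has a lower base rate.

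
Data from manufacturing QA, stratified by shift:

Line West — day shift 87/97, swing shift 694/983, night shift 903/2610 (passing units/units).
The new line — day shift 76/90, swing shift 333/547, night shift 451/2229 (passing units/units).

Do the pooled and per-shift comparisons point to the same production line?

Yes

Day shift: Line West 87/97 = 89.7%, the new line 76/90 = 84.4% → Line West
Swing shift: Line West 694/983 = 70.6%, the new line 333/547 = 60.9% → Line West
Night shift: Line West 903/2610 = 34.6%, the new line 451/2229 = 20.2% → Line West
Overall: Line West 1684/3690 = 45.6%, the new line 860/2866 = 30.0% → Line West
Line West wins overall and in every shift group — no reversal.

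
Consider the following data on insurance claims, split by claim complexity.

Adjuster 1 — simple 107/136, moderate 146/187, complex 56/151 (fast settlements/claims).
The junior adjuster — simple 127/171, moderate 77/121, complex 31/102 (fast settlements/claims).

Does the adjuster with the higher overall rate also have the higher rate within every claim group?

Simple: Adjuster 1 107/136 = 78.7%, the junior adjuster 127/171 = 74.3% → Adjuster 1
Moderate: Adjuster 1 146/187 = 78.1%, the junior adjuster 77/121 = 63.6% → Adjuster 1
Complex: Adjuster 1 56/151 = 37.1%, the junior adjuster 31/102 = 30.4% → Adjuster 1
Overall: Adjuster 1 309/474 = 65.2%, the junior adjuster 235/394 = 59.6% → Adjuster 1
Adjuster 1 wins overall and in every claim group — no reversal.

Yes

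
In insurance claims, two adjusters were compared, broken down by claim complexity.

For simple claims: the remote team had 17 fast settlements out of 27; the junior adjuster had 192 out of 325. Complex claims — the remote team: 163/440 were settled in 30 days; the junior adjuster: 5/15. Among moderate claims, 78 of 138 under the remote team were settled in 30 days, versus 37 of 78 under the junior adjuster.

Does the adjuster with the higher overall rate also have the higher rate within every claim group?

No

Simple: the remote team 17/27 = 63.0%, the junior adjuster 192/325 = 59.1% → the remote team
Complex: the remote team 163/440 = 37.0%, the junior adjuster 5/15 = 33.3% → the remote team
Moderate: the remote team 78/138 = 56.5%, the junior adjuster 37/78 = 47.4% → the remote team
Overall: the remote team 258/605 = 42.6%, the junior adjuster 234/418 = 56.0% → the junior adjuster
The remote team wins each claim group but the junior adjuster wins overall — the comparison reverses. The remote team's claims skew toward complex, which has a lower base rate.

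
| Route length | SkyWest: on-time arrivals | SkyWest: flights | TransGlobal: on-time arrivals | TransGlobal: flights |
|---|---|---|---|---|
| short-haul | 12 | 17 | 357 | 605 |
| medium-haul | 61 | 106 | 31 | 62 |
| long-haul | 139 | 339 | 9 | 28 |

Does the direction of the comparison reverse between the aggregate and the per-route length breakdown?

Yes

Short-haul: SkyWest 12/17 = 70.6%, TransGlobal 357/605 = 59.0% → SkyWest
Medium-haul: SkyWest 61/106 = 57.5%, TransGlobal 31/62 = 50.0% → SkyWest
Long-haul: SkyWest 139/339 = 41.0%, TransGlobal 9/28 = 32.1% → SkyWest
Overall: SkyWest 212/462 = 45.9%, TransGlobal 397/695 = 57.1% → TransGlobal
SkyWest wins each route group but TransGlobal wins overall — the comparison reverses. SkyWest's flights skew toward long-haul, which has a lower base rate.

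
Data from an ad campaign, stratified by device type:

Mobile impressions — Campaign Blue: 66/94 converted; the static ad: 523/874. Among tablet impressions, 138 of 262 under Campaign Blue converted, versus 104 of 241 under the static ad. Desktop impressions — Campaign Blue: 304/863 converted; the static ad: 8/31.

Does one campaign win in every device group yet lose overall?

Mobile: Campaign Blue 66/94 = 70.2%, the static ad 523/874 = 59.8% → Campaign Blue
Tablet: Campaign Blue 138/262 = 52.7%, the static ad 104/241 = 43.2% → Campaign Blue
Desktop: Campaign Blue 304/863 = 35.2%, the static ad 8/31 = 25.8% → Campaign Blue
Overall: Campaign Blue 508/1219 = 41.7%, the static ad 635/1146 = 55.4% → the static ad
Campaign Blue wins each device group but the static ad wins overall — the comparison reverses. Campaign Blue's impressions skew toward desktop, which has a lower base rate.

Yes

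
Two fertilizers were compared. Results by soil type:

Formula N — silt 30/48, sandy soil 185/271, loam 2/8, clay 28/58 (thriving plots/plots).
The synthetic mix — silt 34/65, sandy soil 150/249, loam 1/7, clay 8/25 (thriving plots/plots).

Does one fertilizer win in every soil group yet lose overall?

No

Silt: Formula N 30/48 = 62.5%, the synthetic mix 34/65 = 52.3% → Formula N
Sandy soil: Formula N 185/271 = 68.3%, the synthetic mix 150/249 = 60.2% → Formula N
Loam: Formula N 2/8 = 25.0%, the synthetic mix 1/7 = 14.3% → Formula N
Clay: Formula N 28/58 = 48.3%, the synthetic mix 8/25 = 32.0% → Formula N
Overall: Formula N 245/385 = 63.6%, the synthetic mix 193/346 = 55.8% → Formula N
Formula N wins overall and in every soil group — no reversal.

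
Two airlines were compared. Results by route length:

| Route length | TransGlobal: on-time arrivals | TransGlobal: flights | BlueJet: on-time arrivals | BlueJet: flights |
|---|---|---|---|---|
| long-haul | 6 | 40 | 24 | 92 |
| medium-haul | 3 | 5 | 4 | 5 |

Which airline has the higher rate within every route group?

BlueJet

Long-haul: TransGlobal 6/40 = 15.0%, BlueJet 24/92 = 26.1% → BlueJet
Medium-haul: TransGlobal 3/5 = 60.0%, BlueJet 4/5 = 80.0% → BlueJet
BlueJet has the higher rate in both groups.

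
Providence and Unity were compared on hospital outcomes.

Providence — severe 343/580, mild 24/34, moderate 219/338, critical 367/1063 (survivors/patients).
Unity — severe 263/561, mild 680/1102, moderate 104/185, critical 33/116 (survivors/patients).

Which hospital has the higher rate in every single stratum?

Providence

Severe: Providence 343/580 = 59.1%, Unity 263/561 = 46.9% → Providence
Mild: Providence 24/34 = 70.6%, Unity 680/1102 = 61.7% → Providence
Moderate: Providence 219/338 = 64.8%, Unity 104/185 = 56.2% → Providence
Critical: Providence 367/1063 = 34.5%, Unity 33/116 = 28.4% → Providence
Providence has the higher rate in all 4 groups.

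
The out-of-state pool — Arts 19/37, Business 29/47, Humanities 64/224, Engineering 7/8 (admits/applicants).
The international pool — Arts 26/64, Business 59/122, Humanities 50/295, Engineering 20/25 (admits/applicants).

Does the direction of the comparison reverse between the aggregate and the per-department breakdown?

No

Arts: the out-of-state pool 19/37 = 51.4%, the international pool 26/64 = 40.6% → the out-of-state pool
Business: the out-of-state pool 29/47 = 61.7%, the international pool 59/122 = 48.4% → the out-of-state pool
Humanities: the out-of-state pool 64/224 = 28.6%, the international pool 50/295 = 16.9% → the out-of-state pool
Engineering: the out-of-state pool 7/8 = 87.5%, the international pool 20/25 = 80.0% → the out-of-state pool
Overall: the out-of-state pool 119/316 = 37.7%, the international pool 155/506 = 30.6% → the out-of-state pool
The out-of-state pool wins overall and in every department group — no reversal.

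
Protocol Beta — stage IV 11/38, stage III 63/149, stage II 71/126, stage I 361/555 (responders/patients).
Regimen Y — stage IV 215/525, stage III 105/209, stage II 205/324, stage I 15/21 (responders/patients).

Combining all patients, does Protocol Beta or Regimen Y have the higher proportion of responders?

Stage IV: Protocol Beta 11/38 = 28.9%, Regimen Y 215/525 = 41.0% → Regimen Y
Stage III: Protocol Beta 63/149 = 42.3%, Regimen Y 105/209 = 50.2% → Regimen Y
Stage II: Protocol Beta 71/126 = 56.3%, Regimen Y 205/324 = 63.3% → Regimen Y
Stage I: Protocol Beta 361/555 = 65.0%, Regimen Y 15/21 = 71.4% → Regimen Y
Overall: Protocol Beta 506/868 = 58.3%, Regimen Y 540/1079 = 50.0% → Protocol Beta
(Regimen Y wins every disease group but Protocol Beta wins overall — Regimen Y's patients skew toward the low-rate stage IV group.)

Protocol Beta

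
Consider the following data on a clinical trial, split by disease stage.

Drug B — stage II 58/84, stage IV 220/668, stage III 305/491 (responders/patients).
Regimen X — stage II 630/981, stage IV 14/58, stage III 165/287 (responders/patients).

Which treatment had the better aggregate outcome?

Regimen X

Stage II: Drug B 58/84 = 69.0%, Regimen X 630/981 = 64.2% → Drug B
Stage IV: Drug B 220/668 = 32.9%, Regimen X 14/58 = 24.1% → Drug B
Stage III: Drug B 305/491 = 62.1%, Regimen X 165/287 = 57.5% → Drug B
Overall: Drug B 583/1243 = 46.9%, Regimen X 809/1326 = 61.0% → Regimen X
(Drug B wins every disease group but Regimen X wins overall — Drug B's patients skew toward the low-rate stage IV group.)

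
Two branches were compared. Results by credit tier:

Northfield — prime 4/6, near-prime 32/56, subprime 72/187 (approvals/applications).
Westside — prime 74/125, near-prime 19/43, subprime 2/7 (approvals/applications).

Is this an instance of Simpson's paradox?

Prime: Northfield 4/6 = 66.7%, Westside 74/125 = 59.2% → Northfield
Near-prime: Northfield 32/56 = 57.1%, Westside 19/43 = 44.2% → Northfield
Subprime: Northfield 72/187 = 38.5%, Westside 2/7 = 28.6% → Northfield
Overall: Northfield 108/249 = 43.4%, Westside 95/175 = 54.3% → Westside
Northfield wins each credit group but Westside wins overall — the comparison reverses. Northfield's applications skew toward subprime, which has a lower base rate.

Yes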